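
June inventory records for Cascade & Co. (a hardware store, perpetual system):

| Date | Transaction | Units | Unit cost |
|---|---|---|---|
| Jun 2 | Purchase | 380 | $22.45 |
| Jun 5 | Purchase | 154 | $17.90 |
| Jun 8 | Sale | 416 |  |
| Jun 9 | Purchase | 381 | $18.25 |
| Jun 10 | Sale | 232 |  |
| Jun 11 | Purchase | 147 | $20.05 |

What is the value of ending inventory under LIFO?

Ending inventory = $8,315.70

Jun 8, 416 sold [LIFO — newest first]: 154 @ $17.90 + 262 @ $22.45 = $8,638.50
Jun 10, 232 sold [LIFO — newest first]: 232 @ $18.25 = $4,234.00
Total COGS = $8,638.50 + $4,234.00 = $12,872.50
Ending inventory: 118 @ $22.45 + 149 @ $18.25 + 147 @ $20.05 = $8,315.70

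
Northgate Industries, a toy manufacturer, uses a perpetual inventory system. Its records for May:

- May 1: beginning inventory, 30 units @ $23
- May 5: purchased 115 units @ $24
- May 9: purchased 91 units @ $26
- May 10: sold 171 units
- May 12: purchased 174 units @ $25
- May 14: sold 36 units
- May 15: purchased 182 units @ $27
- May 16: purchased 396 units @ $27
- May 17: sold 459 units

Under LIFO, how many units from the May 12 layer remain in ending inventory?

May 10, 171 sold [LIFO — newest first]: 91 @ $26 + 80 @ $24 = $4,286
May 14, 36 sold [LIFO — newest first]: 36 @ $25 = $900
May 17, 459 sold [LIFO — newest first]: 396 @ $27 + 63 @ $27 = $12,393
Total COGS = $4,286 + $900 + $12,393 = $17,579
Ending inventory: 30 @ $23 + 35 @ $24 + 138 @ $25 + 119 @ $27 = $8,193

138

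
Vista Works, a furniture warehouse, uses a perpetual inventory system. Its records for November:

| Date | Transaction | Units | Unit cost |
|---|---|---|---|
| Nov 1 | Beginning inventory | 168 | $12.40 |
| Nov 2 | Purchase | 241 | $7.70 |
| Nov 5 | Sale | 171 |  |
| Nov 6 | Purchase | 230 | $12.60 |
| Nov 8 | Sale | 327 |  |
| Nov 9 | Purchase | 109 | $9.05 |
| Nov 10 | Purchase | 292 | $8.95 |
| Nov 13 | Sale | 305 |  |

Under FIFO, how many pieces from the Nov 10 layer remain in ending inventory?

237

Nov 5, 171 sold [FIFO — oldest first]: 168 @ $12.40 + 3 @ $7.70 = $2,106.30
Nov 8, 327 sold [FIFO — oldest first]: 238 @ $7.70 + 89 @ $12.60 = $2,954.00
Nov 13, 305 sold [FIFO — oldest first]: 141 @ $12.60 + 109 @ $9.05 + 55 @ $8.95 = $3,255.30
Total COGS = $2,106.30 + $2,954.00 + $3,255.30 = $8,315.60
Ending inventory: 237 @ $8.95 = $2,121.15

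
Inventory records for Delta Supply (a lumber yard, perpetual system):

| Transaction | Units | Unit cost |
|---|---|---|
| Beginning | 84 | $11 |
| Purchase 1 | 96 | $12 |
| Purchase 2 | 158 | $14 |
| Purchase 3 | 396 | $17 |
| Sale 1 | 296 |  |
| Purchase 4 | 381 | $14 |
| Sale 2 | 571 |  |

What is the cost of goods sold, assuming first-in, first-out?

COGS = $12,882

Sale 1 (296) [FIFO — oldest first]: 84 @ $11 + 96 @ $12 + 116 @ $14 = $3,700
Sale 2 (571) [FIFO — oldest first]: 42 @ $14 + 396 @ $17 + 133 @ $14 = $9,182
Total COGS = $3,700 + $9,182 = $12,882
Ending inventory: 248 @ $14 = $3,472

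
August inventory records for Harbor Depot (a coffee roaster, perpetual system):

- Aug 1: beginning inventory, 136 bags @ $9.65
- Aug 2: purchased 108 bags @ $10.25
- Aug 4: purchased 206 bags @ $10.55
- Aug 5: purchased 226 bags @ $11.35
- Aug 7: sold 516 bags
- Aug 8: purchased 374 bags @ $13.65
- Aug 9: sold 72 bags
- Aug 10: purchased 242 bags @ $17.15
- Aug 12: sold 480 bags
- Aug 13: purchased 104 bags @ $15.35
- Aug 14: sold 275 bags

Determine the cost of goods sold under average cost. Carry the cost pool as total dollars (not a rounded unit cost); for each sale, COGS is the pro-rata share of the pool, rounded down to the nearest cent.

COGS = $17,235.82

After Aug 1: 136 on hand, pool $1,312.40 (≈ $9.6500 each)
After Aug 2: 244 on hand, pool $2,419.40 (≈ $9.9156 each)
After Aug 4: 450 on hand, pool $4,592.70 (≈ $10.2060 each)
After Aug 5: 676 on hand, pool $7,157.80 (≈ $10.5885 each)
Aug 7, sell 516: 516/676 × $7,157.80 → $5,463.64
After Aug 8: 534 on hand, pool $6,799.26 (≈ $12.7327 each)
Aug 9, sell 72: 72/534 × $6,799.26 → $916.75
After Aug 10: 704 on hand, pool $10,032.81 (≈ $14.2512 each)
Aug 12, sell 480: 480/704 × $10,032.81 → $6,840.55
After Aug 13: 328 on hand, pool $4,788.66 (≈ $14.5996 each)
Aug 14, sell 275: 275/328 × $4,788.66 → $4,014.88
Total COGS = $5,463.64 + $916.75 + $6,840.55 + $4,014.88 = $17,235.82
Ending inventory (cost pool remaining) = $773.78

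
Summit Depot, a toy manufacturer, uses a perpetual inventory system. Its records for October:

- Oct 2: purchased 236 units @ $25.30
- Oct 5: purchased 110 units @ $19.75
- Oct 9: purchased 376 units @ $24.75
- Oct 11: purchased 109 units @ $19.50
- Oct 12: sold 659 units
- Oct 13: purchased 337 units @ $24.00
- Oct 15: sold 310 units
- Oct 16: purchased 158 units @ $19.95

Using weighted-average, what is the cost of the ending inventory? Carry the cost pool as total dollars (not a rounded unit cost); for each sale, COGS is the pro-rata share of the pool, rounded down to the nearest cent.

After Oct 2: 236 on hand, pool $5,970.80 (≈ $25.3000 each)
After Oct 5: 346 on hand, pool $8,143.30 (≈ $23.5355 each)
After Oct 9: 722 on hand, pool $17,449.30 (≈ $24.1680 each)
After Oct 11: 831 on hand, pool $19,574.80 (≈ $23.5557 each)
Oct 12, sell 659: 659/831 × $19,574.80 → $15,523.21
After Oct 13: 509 on hand, pool $12,139.59 (≈ $23.8499 each)
Oct 15, sell 310: 310/509 × $12,139.59 → $7,393.46
After Oct 16: 357 on hand, pool $7,898.23 (≈ $22.1239 each)
Total COGS = $15,523.21 + $7,393.46 = $22,916.67
Ending inventory (cost pool remaining) = $7,898.23
Check: goods available $30,814.90 = COGS $22,916.67 + ending $7,898.23

Ending inventory = $7,898.23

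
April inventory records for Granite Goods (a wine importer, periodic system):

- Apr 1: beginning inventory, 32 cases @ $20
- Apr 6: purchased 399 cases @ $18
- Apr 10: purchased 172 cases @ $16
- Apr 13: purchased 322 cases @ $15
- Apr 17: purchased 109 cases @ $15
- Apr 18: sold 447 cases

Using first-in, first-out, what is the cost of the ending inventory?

Ending inventory = $8,961

Apr 18, 447 sold [FIFO — oldest first]: 32 @ $20 + 399 @ $18 + 16 @ $16 = $8,078
Ending inventory: 156 @ $16 + 322 @ $15 + 109 @ $15 = $8,961
Check: goods available $17,039 = COGS $8,078 + ending $8,961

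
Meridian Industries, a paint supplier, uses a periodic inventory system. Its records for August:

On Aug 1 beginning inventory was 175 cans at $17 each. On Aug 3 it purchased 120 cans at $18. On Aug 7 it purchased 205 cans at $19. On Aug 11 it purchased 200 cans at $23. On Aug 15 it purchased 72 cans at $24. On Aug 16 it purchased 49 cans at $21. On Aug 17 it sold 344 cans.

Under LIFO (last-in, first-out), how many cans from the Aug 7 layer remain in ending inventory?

Aug 17, 344 sold [LIFO — newest first]: 49 @ $21 + 72 @ $24 + 200 @ $23 + 23 @ $19 = $7,794
Ending inventory: 175 @ $17 + 120 @ $18 + 182 @ $19 = $8,593

182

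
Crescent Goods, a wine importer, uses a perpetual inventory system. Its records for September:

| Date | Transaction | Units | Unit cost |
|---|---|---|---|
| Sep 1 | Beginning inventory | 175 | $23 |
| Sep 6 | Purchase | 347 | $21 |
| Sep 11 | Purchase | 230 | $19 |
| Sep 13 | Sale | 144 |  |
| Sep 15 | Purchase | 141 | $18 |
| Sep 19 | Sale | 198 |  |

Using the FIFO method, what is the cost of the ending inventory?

Sep 13, 144 sold [FIFO — oldest first]: 144 @ $23 = $3,312
Sep 19, 198 sold [FIFO — oldest first]: 31 @ $23 + 167 @ $21 = $4,220
Total COGS = $3,312 + $4,220 = $7,532
Ending inventory: 180 @ $21 + 230 @ $19 + 141 @ $18 = $10,688

Ending inventory = $10,688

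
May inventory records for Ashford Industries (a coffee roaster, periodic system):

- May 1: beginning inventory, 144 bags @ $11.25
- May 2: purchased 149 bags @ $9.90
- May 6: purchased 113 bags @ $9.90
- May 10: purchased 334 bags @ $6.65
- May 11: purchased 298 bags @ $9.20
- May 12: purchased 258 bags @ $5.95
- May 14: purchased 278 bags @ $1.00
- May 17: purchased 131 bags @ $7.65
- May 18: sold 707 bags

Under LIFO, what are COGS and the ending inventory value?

COGS = $3,183.25; ending inventory = $8,808.50

May 18, 707 sold [LIFO — newest first]: 131 @ $7.65 + 278 @ $1.00 + 258 @ $5.95 + 40 @ $9.20 = $3,183.25
Ending inventory: 144 @ $11.25 + 149 @ $9.90 + 113 @ $9.90 + 334 @ $6.65 + 258 @ $9.20 = $8,808.50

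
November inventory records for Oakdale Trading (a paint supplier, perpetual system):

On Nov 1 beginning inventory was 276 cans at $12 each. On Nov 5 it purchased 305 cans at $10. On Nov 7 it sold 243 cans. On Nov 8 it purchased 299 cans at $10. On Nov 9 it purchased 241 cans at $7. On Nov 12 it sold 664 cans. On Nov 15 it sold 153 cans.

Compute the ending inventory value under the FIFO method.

Ending inventory = $427

Nov 7, 243 sold [FIFO — oldest first]: 243 @ $12 = $2,916
Nov 12, 664 sold [FIFO — oldest first]: 33 @ $12 + 305 @ $10 + 299 @ $10 + 27 @ $7 = $6,625
Nov 15, 153 sold [FIFO — oldest first]: 153 @ $7 = $1,071
Total COGS = $2,916 + $6,625 + $1,071 = $10,612
Ending inventory: 61 @ $7 = $427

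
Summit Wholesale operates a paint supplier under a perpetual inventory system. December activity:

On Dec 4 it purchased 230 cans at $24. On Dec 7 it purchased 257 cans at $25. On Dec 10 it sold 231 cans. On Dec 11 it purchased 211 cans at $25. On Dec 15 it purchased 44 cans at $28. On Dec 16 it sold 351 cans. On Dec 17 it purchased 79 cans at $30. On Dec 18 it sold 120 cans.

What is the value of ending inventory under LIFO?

Dec 10, 231 sold [LIFO — newest first]: 231 @ $25 = $5,775
Dec 16, 351 sold [LIFO — newest first]: 44 @ $28 + 211 @ $25 + 26 @ $25 + 70 @ $24 = $8,837
Dec 18, 120 sold [LIFO — newest first]: 79 @ $30 + 41 @ $24 = $3,354
Total COGS = $5,775 + $8,837 + $3,354 = $17,966
Ending inventory: 119 @ $24 = $2,856
Check: goods available $20,822 = COGS $17,966 + ending $2,856

Ending inventory = $2,856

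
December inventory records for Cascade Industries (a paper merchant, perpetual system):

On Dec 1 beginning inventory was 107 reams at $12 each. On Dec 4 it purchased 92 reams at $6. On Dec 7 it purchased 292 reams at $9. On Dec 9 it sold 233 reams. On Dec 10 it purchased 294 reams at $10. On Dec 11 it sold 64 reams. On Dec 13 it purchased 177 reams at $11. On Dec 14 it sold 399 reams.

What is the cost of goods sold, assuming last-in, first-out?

COGS = $6,904

Dec 9, 233 sold [LIFO — newest first]: 233 @ $9 = $2,097
Dec 11, 64 sold [LIFO — newest first]: 64 @ $10 = $640
Dec 14, 399 sold [LIFO — newest first]: 177 @ $11 + 222 @ $10 = $4,167
Total COGS = $2,097 + $640 + $4,167 = $6,904
Ending inventory: 107 @ $12 + 92 @ $6 + 59 @ $9 + 8 @ $10 = $2,447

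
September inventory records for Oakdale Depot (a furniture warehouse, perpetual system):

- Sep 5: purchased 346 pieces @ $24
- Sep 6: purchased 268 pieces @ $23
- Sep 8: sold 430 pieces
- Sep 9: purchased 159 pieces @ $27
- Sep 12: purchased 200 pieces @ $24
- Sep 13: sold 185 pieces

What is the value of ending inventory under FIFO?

Ending inventory = $9,066

Sep 8, 430 sold [FIFO — oldest first]: 346 @ $24 + 84 @ $23 = $10,236
Sep 13, 185 sold [FIFO — oldest first]: 184 @ $23 + 1 @ $27 = $4,259
Total COGS = $10,236 + $4,259 = $14,495
Ending inventory: 158 @ $27 + 200 @ $24 = $9,066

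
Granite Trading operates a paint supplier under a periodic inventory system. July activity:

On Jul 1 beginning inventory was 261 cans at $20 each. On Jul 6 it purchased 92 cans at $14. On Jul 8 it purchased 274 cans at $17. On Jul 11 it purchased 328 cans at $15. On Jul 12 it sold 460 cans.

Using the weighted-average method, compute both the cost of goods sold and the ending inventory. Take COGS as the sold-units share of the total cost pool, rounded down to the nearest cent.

Jul 12, sell 460: 460/955 × $16,086.00 → $7,748.23
Ending inventory (cost pool remaining) = $8,337.77
Check: goods available $16,086.00 = COGS $7,748.23 + ending $8,337.77

COGS = $7,748.23; ending inventory = $8,337.77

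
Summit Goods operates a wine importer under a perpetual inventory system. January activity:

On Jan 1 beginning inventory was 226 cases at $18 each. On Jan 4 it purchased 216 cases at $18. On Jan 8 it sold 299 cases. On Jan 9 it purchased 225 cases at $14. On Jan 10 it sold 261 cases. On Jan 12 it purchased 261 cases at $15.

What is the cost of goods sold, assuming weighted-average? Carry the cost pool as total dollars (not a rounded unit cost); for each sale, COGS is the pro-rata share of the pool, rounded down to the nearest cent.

COGS = $9,441.68

After Jan 1: 226 on hand, pool $4,068.00 (≈ $18.0000 each)
After Jan 4: 442 on hand, pool $7,956.00 (≈ $18.0000 each)
Jan 8, sell 299: 299/442 × $7,956.00 → $5,382.00
After Jan 9: 368 on hand, pool $5,724.00 (≈ $15.5543 each)
Jan 10, sell 261: 261/368 × $5,724.00 → $4,059.68
After Jan 12: 368 on hand, pool $5,579.32 (≈ $15.1612 each)
Total COGS = $5,382.00 + $4,059.68 = $9,441.68
Ending inventory (cost pool remaining) = $5,579.32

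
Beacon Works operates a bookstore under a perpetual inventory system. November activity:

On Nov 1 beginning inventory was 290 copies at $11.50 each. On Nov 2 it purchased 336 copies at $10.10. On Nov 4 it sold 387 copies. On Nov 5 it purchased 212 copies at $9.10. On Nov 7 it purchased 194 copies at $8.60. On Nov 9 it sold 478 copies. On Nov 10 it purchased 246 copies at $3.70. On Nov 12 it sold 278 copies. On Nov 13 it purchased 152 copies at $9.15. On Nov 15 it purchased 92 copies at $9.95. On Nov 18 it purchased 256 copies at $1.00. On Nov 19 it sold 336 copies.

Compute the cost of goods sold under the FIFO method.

Nov 4, 387 sold [FIFO — oldest first]: 290 @ $11.50 + 97 @ $10.10 = $4,314.70
Nov 9, 478 sold [FIFO — oldest first]: 239 @ $10.10 + 212 @ $9.10 + 27 @ $8.60 = $4,575.30
Nov 12, 278 sold [FIFO — oldest first]: 167 @ $8.60 + 111 @ $3.70 = $1,846.90
Nov 19, 336 sold [FIFO — oldest first]: 135 @ $3.70 + 152 @ $9.15 + 49 @ $9.95 = $2,377.85
Total COGS = $4,314.70 + $4,575.30 + $1,846.90 + $2,377.85 = $13,114.75
Ending inventory: 43 @ $9.95 + 256 @ $1.00 = $683.85

COGS = $13,114.75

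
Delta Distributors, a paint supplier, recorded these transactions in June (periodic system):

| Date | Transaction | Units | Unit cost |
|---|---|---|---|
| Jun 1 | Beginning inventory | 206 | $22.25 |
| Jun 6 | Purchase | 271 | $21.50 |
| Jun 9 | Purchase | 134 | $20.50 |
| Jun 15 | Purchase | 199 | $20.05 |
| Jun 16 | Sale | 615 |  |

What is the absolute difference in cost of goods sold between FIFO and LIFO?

$429.00

FIFO COGS: 206 @ $22.25 + 271 @ $21.50 + 134 @ $20.50 + 4 @ $20.05 = $13,237.20
LIFO COGS: 199 @ $20.05 + 134 @ $20.50 + 271 @ $21.50 + 11 @ $22.25 = $12,808.20
Difference = |$13,237.20 − $12,808.20| = $429.00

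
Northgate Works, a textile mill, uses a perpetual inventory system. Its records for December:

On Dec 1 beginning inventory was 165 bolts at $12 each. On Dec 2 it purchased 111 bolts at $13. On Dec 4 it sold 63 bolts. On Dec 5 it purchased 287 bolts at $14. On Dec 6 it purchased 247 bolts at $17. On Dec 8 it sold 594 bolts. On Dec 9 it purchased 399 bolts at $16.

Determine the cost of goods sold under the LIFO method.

COGS = $9,804

Dec 4, 63 sold [LIFO — newest first]: 63 @ $13 = $819
Dec 8, 594 sold [LIFO — newest first]: 247 @ $17 + 287 @ $14 + 48 @ $13 + 12 @ $12 = $8,985
Total COGS = $819 + $8,985 = $9,804
Ending inventory: 153 @ $12 + 399 @ $16 = $8,220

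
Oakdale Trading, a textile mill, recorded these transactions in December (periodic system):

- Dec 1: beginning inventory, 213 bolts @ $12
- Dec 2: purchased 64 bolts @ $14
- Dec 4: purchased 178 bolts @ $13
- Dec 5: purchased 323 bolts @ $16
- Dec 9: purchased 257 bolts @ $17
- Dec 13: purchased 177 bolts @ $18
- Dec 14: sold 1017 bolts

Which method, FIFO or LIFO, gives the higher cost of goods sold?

LIFO

FIFO COGS: 213 @ $12 + 64 @ $14 + 178 @ $13 + 323 @ $16 + 239 @ $17 = $14,997
LIFO COGS: 177 @ $18 + 257 @ $17 + 323 @ $16 + 178 @ $13 + 64 @ $14 + 18 @ $12 = $16,149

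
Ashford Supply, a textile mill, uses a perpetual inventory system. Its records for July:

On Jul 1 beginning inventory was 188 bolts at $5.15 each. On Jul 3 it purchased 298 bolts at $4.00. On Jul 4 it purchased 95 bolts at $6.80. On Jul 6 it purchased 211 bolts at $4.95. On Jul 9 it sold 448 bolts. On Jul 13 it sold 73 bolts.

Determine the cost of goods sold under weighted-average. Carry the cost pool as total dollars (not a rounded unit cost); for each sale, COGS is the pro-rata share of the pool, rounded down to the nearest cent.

COGS = $2,533.06

After Jul 1: 188 on hand, pool $968.20 (≈ $5.1500 each)
After Jul 3: 486 on hand, pool $2,160.20 (≈ $4.4449 each)
After Jul 4: 581 on hand, pool $2,806.20 (≈ $4.8299 each)
After Jul 6: 792 on hand, pool $3,850.65 (≈ $4.8619 each)
Jul 9, sell 448: 448/792 × $3,850.65 → $2,178.14
Jul 13, sell 73: 73/344 × $1,672.51 → $354.92
Total COGS = $2,178.14 + $354.92 = $2,533.06
Ending inventory (cost pool remaining) = $1,317.59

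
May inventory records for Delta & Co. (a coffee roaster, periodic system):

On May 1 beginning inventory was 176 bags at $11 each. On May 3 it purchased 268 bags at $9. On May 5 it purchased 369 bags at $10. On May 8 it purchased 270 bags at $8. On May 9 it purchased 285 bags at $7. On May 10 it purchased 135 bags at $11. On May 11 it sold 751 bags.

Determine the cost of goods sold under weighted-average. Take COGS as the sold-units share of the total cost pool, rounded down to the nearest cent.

May 11, sell 751: 751/1503 × $13,678.00 → $6,834.44
Ending inventory (cost pool remaining) = $6,843.56

COGS = $6,834.44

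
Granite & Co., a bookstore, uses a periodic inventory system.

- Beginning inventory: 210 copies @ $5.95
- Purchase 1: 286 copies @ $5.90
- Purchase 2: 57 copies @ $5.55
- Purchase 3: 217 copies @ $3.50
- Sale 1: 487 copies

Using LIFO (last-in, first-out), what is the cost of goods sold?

COGS = $2,332.55

Sale 1 (487) [LIFO — newest first]: 217 @ $3.50 + 57 @ $5.55 + 213 @ $5.90 = $2,332.55
Ending inventory: 210 @ $5.95 + 73 @ $5.90 = $1,680.20
Check: goods available $4,012.75 = COGS $2,332.55 + ending $1,680.20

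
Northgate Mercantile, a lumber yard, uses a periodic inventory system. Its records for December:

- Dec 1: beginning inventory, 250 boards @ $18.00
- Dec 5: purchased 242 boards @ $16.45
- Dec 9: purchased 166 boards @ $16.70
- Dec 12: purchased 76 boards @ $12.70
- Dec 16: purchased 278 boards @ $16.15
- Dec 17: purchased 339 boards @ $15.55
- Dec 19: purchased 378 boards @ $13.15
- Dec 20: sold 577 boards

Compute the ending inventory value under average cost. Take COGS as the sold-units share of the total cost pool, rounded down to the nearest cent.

Ending inventory = $17,956.38

Dec 20, sell 577: 577/1729 × $26,950.15 → $8,993.77
Ending inventory (cost pool remaining) = $17,956.38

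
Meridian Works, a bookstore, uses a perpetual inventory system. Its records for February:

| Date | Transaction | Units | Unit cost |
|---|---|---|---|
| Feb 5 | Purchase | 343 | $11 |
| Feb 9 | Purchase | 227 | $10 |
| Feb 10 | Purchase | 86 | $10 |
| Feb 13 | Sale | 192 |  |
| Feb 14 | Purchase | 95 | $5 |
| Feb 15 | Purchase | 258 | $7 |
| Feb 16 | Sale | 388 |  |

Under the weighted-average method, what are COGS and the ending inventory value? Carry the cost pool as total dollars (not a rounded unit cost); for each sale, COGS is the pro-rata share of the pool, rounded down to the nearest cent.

After Feb 5: 343 on hand, pool $3,773.00 (≈ $11.0000 each)
After Feb 9: 570 on hand, pool $6,043.00 (≈ $10.6018 each)
After Feb 10: 656 on hand, pool $6,903.00 (≈ $10.5229 each)
Feb 13, sell 192: 192/656 × $6,903.00 → $2,020.39
After Feb 14: 559 on hand, pool $5,357.61 (≈ $9.5843 each)
After Feb 15: 817 on hand, pool $7,163.61 (≈ $8.7682 each)
Feb 16, sell 388: 388/817 × $7,163.61 → $3,402.05
Total COGS = $2,020.39 + $3,402.05 = $5,422.44
Ending inventory (cost pool remaining) = $3,761.56

COGS = $5,422.44; ending inventory = $3,761.56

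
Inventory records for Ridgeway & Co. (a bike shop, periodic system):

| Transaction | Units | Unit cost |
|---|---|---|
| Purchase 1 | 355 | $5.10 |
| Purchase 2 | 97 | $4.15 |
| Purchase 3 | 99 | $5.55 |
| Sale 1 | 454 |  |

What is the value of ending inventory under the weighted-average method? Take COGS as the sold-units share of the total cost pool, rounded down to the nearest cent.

Sale 1, sell 454: 454/551 × $2,762.50 → $2,276.17
Ending inventory (cost pool remaining) = $486.33

Ending inventory = $486.33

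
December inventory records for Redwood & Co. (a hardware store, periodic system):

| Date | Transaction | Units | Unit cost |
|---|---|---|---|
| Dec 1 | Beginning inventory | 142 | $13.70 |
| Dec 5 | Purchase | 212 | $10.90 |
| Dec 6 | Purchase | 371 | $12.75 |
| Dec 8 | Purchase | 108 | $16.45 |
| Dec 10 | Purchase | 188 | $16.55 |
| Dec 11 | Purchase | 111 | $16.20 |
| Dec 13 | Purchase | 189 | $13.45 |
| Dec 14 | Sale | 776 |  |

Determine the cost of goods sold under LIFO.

Dec 14, 776 sold [LIFO — newest first]: 189 @ $13.45 + 111 @ $16.20 + 188 @ $16.55 + 108 @ $16.45 + 180 @ $12.75 = $11,523.25
Ending inventory: 142 @ $13.70 + 212 @ $10.90 + 191 @ $12.75 = $6,691.45

COGS = $11,523.25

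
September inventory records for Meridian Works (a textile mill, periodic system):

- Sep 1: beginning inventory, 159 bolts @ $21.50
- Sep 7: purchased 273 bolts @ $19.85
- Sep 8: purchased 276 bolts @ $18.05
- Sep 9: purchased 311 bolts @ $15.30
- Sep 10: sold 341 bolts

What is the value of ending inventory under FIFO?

Sep 10, 341 sold [FIFO — oldest first]: 159 @ $21.50 + 182 @ $19.85 = $7,031.20
Ending inventory: 91 @ $19.85 + 276 @ $18.05 + 311 @ $15.30 = $11,546.45
Check: goods available $18,577.65 = COGS $7,031.20 + ending $11,546.45

Ending inventory = $11,546.45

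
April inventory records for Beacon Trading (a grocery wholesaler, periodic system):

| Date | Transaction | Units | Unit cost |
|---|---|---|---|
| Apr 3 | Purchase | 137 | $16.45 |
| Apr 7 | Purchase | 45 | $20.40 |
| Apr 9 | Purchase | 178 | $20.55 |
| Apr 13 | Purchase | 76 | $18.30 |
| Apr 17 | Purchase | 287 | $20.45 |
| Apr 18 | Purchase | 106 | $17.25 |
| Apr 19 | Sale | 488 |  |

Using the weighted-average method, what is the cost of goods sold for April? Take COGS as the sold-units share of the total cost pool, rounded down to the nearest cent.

COGS = $9,370.30

Apr 19, sell 488: 488/829 × $15,918.00 → $9,370.30
Ending inventory (cost pool remaining) = $6,547.70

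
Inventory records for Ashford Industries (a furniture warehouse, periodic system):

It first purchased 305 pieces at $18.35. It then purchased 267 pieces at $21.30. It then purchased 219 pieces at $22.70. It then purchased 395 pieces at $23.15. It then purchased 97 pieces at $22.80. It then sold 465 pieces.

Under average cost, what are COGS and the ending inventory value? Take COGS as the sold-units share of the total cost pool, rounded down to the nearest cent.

COGS = $10,007.10; ending inventory = $17,603.90

Sale 1, sell 465: 465/1283 × $27,611.00 → $10,007.10
Ending inventory (cost pool remaining) = $17,603.90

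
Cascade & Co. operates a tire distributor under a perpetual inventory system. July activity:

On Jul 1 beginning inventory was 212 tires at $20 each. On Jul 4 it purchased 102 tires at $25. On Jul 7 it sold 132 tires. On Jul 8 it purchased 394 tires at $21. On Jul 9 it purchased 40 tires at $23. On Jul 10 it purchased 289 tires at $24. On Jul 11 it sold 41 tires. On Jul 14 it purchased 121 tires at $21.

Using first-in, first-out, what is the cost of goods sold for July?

COGS = $3,460

Jul 7, 132 sold [FIFO — oldest first]: 132 @ $20 = $2,640
Jul 11, 41 sold [FIFO — oldest first]: 41 @ $20 = $820
Total COGS = $2,640 + $820 = $3,460
Ending inventory: 39 @ $20 + 102 @ $25 + 394 @ $21 + 40 @ $23 + 289 @ $24 + 121 @ $21 = $22,001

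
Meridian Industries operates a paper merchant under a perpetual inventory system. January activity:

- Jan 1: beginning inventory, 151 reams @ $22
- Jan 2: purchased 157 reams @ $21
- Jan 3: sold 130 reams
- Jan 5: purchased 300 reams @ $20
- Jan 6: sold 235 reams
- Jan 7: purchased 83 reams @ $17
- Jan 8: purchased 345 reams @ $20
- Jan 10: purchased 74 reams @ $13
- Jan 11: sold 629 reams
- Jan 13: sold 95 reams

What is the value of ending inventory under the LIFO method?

Ending inventory = $462

Jan 3, 130 sold [LIFO — newest first]: 130 @ $21 = $2,730
Jan 6, 235 sold [LIFO — newest first]: 235 @ $20 = $4,700
Jan 11, 629 sold [LIFO — newest first]: 74 @ $13 + 345 @ $20 + 83 @ $17 + 65 @ $20 + 27 @ $21 + 35 @ $22 = $11,910
Jan 13, 95 sold [LIFO — newest first]: 95 @ $22 = $2,090
Total COGS = $2,730 + $4,700 + $11,910 + $2,090 = $21,430
Ending inventory: 21 @ $22 = $462
Check: goods available $21,892 = COGS $21,430 + ending $462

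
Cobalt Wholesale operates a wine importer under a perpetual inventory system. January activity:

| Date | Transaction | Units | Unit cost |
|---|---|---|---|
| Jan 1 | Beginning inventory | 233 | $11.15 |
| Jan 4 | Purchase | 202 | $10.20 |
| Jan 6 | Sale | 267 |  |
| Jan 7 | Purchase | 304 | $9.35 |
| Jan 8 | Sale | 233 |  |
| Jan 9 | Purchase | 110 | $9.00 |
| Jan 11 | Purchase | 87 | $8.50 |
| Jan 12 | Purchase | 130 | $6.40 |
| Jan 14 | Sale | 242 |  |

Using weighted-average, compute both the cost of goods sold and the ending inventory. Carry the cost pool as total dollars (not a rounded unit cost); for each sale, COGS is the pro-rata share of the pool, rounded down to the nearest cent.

After Jan 1: 233 on hand, pool $2,597.95 (≈ $11.1500 each)
After Jan 4: 435 on hand, pool $4,658.35 (≈ $10.7089 each)
Jan 6, sell 267: 267/435 × $4,658.35 → $2,859.26
After Jan 7: 472 on hand, pool $4,641.49 (≈ $9.8337 each)
Jan 8, sell 233: 233/472 × $4,641.49 → $2,291.24
After Jan 9: 349 on hand, pool $3,340.25 (≈ $9.5709 each)
After Jan 11: 436 on hand, pool $4,079.75 (≈ $9.3572 each)
After Jan 12: 566 on hand, pool $4,911.75 (≈ $8.6780 each)
Jan 14, sell 242: 242/566 × $4,911.75 → $2,100.07
Total COGS = $2,859.26 + $2,291.24 + $2,100.07 = $7,250.57
Ending inventory (cost pool remaining) = $2,811.68
Check: goods available $10,062.25 = COGS $7,250.57 + ending $2,811.68

COGS = $7,250.57; ending inventory = $2,811.68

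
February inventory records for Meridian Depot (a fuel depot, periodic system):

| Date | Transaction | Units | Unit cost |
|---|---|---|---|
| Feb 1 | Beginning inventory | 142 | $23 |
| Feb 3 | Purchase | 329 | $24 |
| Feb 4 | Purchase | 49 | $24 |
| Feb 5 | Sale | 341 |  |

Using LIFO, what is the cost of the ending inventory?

Ending inventory = $4,154

Feb 5, 341 sold [LIFO — newest first]: 49 @ $24 + 292 @ $24 = $8,184
Ending inventory: 142 @ $23 + 37 @ $24 = $4,154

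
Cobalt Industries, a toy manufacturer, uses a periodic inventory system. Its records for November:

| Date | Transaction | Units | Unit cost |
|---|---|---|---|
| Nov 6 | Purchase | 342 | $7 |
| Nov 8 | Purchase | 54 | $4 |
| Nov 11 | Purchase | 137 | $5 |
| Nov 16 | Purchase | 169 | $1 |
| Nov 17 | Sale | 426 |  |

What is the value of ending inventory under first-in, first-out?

Nov 17, 426 sold [FIFO — oldest first]: 342 @ $7 + 54 @ $4 + 30 @ $5 = $2,760
Ending inventory: 107 @ $5 + 169 @ $1 = $704

Ending inventory = $704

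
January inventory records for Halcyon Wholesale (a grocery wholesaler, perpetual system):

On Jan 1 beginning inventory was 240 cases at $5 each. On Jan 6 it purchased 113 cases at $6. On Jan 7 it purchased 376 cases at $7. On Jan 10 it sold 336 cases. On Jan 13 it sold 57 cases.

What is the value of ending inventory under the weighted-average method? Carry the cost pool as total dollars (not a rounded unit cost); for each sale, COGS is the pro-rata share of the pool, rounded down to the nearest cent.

After Jan 1: 240 on hand, pool $1,200.00 (≈ $5.0000 each)
After Jan 6: 353 on hand, pool $1,878.00 (≈ $5.3201 each)
After Jan 7: 729 on hand, pool $4,510.00 (≈ $6.1866 each)
Jan 10, sell 336: 336/729 × $4,510.00 → $2,078.68
Jan 13, sell 57: 57/393 × $2,431.32 → $352.63
Total COGS = $2,078.68 + $352.63 = $2,431.31
Ending inventory (cost pool remaining) = $2,078.69

Ending inventory = $2,078.69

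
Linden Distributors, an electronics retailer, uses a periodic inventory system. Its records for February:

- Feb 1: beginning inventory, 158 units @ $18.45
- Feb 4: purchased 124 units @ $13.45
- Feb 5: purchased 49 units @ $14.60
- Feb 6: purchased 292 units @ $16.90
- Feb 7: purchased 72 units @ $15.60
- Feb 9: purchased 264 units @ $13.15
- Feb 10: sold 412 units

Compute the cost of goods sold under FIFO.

COGS = $6,667.20

Feb 10, 412 sold [FIFO — oldest first]: 158 @ $18.45 + 124 @ $13.45 + 49 @ $14.60 + 81 @ $16.90 = $6,667.20
Ending inventory: 211 @ $16.90 + 72 @ $15.60 + 264 @ $13.15 = $8,160.70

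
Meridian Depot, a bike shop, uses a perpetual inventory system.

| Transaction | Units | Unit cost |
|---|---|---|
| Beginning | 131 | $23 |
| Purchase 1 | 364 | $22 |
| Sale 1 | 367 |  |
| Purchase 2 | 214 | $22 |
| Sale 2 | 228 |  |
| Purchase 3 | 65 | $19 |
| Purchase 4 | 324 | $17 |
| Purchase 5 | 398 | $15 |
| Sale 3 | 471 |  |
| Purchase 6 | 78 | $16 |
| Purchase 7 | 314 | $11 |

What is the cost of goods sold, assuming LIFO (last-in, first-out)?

Sale 1 (367) [LIFO — newest first]: 364 @ $22 + 3 @ $23 = $8,077
Sale 2 (228) [LIFO — newest first]: 214 @ $22 + 14 @ $23 = $5,030
Sale 3 (471) [LIFO — newest first]: 398 @ $15 + 73 @ $17 = $7,211
Total COGS = $8,077 + $5,030 + $7,211 = $20,318
Ending inventory: 114 @ $23 + 65 @ $19 + 251 @ $17 + 78 @ $16 + 314 @ $11 = $12,826

COGS = $20,318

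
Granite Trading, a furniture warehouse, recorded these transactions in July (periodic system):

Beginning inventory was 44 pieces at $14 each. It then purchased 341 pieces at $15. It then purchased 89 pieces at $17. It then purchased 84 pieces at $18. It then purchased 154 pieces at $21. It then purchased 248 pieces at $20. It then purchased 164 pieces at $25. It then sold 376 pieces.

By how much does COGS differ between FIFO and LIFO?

$2,744

FIFO COGS: 44 @ $14 + 332 @ $15 = $5,596
LIFO COGS: 164 @ $25 + 212 @ $20 = $8,340
Difference = |$5,596 − $8,340| = $2,744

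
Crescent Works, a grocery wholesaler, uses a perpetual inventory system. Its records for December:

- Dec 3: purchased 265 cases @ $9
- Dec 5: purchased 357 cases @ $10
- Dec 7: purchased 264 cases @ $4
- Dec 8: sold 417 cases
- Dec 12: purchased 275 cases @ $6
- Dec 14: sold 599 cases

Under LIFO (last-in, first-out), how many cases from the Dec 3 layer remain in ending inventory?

Dec 8, 417 sold [LIFO — newest first]: 264 @ $4 + 153 @ $10 = $2,586
Dec 14, 599 sold [LIFO — newest first]: 275 @ $6 + 204 @ $10 + 120 @ $9 = $4,770
Total COGS = $2,586 + $4,770 = $7,356
Ending inventory: 145 @ $9 = $1,305

145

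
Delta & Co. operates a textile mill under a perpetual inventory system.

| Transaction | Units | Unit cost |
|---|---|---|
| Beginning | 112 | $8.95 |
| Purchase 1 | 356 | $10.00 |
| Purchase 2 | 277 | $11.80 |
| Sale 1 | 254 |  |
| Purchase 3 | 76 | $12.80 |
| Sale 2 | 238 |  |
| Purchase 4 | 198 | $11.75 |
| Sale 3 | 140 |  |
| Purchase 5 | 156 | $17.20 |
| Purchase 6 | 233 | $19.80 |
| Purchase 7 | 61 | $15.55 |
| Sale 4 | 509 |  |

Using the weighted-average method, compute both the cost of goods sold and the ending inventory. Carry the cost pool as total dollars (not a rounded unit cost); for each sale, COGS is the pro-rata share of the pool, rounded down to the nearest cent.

COGS = $14,450.63; ending inventory = $4,924.82

After Beginning: 112 on hand, pool $1,002.40 (≈ $8.9500 each)
After Purchase 1: 468 on hand, pool $4,562.40 (≈ $9.7487 each)
After Purchase 2: 745 on hand, pool $7,831.00 (≈ $10.5114 each)
Sale 1, sell 254: 254/745 × $7,831.00 → $2,669.89
After Purchase 3: 567 on hand, pool $6,133.91 (≈ $10.8182 each)
Sale 2, sell 238: 238/567 × $6,133.91 → $2,574.72
After Purchase 4: 527 on hand, pool $5,885.69 (≈ $11.1683 each)
Sale 3, sell 140: 140/527 × $5,885.69 → $1,563.56
After Purchase 5: 543 on hand, pool $7,005.33 (≈ $12.9012 each)
After Purchase 6: 776 on hand, pool $11,618.73 (≈ $14.9726 each)
After Purchase 7: 837 on hand, pool $12,567.28 (≈ $15.0147 each)
Sale 4, sell 509: 509/837 × $12,567.28 → $7,642.46
Total COGS = $2,669.89 + $2,574.72 + $1,563.56 + $7,642.46 = $14,450.63
Ending inventory (cost pool remaining) = $4,924.82
Check: goods available $19,375.45 = COGS $14,450.63 + ending $4,924.82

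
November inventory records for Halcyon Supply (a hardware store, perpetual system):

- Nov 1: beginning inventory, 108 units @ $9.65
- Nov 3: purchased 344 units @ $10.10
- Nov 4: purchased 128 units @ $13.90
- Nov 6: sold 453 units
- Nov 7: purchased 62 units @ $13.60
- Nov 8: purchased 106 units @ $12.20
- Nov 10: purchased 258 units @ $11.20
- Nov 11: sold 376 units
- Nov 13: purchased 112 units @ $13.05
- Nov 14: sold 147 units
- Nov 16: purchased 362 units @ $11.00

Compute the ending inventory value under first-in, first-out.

Nov 6, 453 sold [FIFO — oldest first]: 108 @ $9.65 + 344 @ $10.10 + 1 @ $13.90 = $4,530.50
Nov 11, 376 sold [FIFO — oldest first]: 127 @ $13.90 + 62 @ $13.60 + 106 @ $12.20 + 81 @ $11.20 = $4,808.90
Nov 14, 147 sold [FIFO — oldest first]: 147 @ $11.20 = $1,646.40
Total COGS = $4,530.50 + $4,808.90 + $1,646.40 = $10,985.80
Ending inventory: 30 @ $11.20 + 112 @ $13.05 + 362 @ $11.00 = $5,779.60

Ending inventory = $5,779.60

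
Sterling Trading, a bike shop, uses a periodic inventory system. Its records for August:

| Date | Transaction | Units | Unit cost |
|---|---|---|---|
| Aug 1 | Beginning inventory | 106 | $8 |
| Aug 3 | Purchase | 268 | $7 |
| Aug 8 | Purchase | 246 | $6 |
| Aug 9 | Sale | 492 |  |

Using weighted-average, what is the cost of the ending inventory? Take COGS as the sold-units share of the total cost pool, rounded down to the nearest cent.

Aug 9, sell 492: 492/620 × $4,200.00 → $3,332.90
Ending inventory (cost pool remaining) = $867.10

Ending inventory = $867.10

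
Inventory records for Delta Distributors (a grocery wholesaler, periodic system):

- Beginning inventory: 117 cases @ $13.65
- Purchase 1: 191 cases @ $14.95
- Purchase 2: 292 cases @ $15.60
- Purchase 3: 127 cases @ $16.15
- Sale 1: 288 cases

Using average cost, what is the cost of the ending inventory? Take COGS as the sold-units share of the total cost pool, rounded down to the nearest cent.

Sale 1, sell 288: 288/727 × $11,058.75 → $4,380.90
Ending inventory (cost pool remaining) = $6,677.85
Check: goods available $11,058.75 = COGS $4,380.90 + ending $6,677.85

Ending inventory = $6,677.85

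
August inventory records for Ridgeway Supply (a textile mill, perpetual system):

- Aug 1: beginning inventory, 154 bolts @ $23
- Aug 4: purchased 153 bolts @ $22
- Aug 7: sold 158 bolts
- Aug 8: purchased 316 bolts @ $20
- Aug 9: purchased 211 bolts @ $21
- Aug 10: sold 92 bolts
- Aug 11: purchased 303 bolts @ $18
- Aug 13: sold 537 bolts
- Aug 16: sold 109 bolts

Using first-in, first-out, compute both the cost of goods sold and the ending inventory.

COGS = $18,775; ending inventory = $4,338

Aug 7, 158 sold [FIFO — oldest first]: 154 @ $23 + 4 @ $22 = $3,630
Aug 10, 92 sold [FIFO — oldest first]: 92 @ $22 = $2,024
Aug 13, 537 sold [FIFO — oldest first]: 57 @ $22 + 316 @ $20 + 164 @ $21 = $11,018
Aug 16, 109 sold [FIFO — oldest first]: 47 @ $21 + 62 @ $18 = $2,103
Total COGS = $3,630 + $2,024 + $11,018 + $2,103 = $18,775
Ending inventory: 241 @ $18 = $4,338
Check: goods available $23,113 = COGS $18,775 + ending $4,338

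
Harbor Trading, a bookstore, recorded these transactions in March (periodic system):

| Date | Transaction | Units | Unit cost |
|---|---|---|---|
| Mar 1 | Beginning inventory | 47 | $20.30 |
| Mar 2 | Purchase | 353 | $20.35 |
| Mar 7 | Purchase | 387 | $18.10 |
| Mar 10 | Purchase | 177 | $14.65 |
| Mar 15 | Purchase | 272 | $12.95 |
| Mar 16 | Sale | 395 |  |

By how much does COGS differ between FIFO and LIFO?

FIFO COGS: 47 @ $20.30 + 348 @ $20.35 = $8,035.90
LIFO COGS: 272 @ $12.95 + 123 @ $14.65 = $5,324.35
Difference = |$8,035.90 − $5,324.35| = $2,711.55

$2,711.55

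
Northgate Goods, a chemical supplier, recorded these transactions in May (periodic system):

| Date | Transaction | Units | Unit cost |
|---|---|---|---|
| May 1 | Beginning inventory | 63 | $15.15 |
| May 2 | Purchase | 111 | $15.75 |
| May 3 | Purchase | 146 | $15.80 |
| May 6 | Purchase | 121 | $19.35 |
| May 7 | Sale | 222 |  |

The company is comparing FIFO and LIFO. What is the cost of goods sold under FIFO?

COGS = $3,461.10

FIFO COGS: 63 @ $15.15 + 111 @ $15.75 + 48 @ $15.80 = $3,461.10
LIFO COGS: 121 @ $19.35 + 101 @ $15.80 = $3,937.15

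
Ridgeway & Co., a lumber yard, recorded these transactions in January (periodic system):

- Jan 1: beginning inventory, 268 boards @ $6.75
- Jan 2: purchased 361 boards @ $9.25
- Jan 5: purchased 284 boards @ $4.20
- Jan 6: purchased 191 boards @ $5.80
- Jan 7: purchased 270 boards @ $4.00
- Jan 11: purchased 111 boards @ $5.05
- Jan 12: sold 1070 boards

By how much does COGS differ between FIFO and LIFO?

$1,331.00

FIFO COGS: 268 @ $6.75 + 361 @ $9.25 + 284 @ $4.20 + 157 @ $5.80 = $7,251.65
LIFO COGS: 111 @ $5.05 + 270 @ $4.00 + 191 @ $5.80 + 284 @ $4.20 + 214 @ $9.25 = $5,920.65
Difference = |$7,251.65 − $5,920.65| = $1,331.00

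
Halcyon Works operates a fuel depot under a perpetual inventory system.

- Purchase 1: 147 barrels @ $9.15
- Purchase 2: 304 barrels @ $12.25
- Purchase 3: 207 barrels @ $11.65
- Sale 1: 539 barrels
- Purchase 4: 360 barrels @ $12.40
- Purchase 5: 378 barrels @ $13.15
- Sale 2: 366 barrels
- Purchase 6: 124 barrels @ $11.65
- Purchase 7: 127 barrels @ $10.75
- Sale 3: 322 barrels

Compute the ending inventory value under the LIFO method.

Sale 1 (539) [LIFO — newest first]: 207 @ $11.65 + 304 @ $12.25 + 28 @ $9.15 = $6,391.75
Sale 2 (366) [LIFO — newest first]: 366 @ $13.15 = $4,812.90
Sale 3 (322) [LIFO — newest first]: 127 @ $10.75 + 124 @ $11.65 + 12 @ $13.15 + 59 @ $12.40 = $3,699.25
Total COGS = $6,391.75 + $4,812.90 + $3,699.25 = $14,903.90
Ending inventory: 119 @ $9.15 + 301 @ $12.40 = $4,821.25

Ending inventory = $4,821.25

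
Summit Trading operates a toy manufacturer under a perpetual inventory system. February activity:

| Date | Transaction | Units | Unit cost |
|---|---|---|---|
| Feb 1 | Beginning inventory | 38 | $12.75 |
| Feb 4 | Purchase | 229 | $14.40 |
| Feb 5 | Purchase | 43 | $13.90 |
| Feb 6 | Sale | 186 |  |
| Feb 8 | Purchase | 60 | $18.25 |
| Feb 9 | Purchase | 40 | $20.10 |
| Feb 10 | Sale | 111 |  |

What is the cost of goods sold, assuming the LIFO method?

Feb 6, 186 sold [LIFO — newest first]: 43 @ $13.90 + 143 @ $14.40 = $2,656.90
Feb 10, 111 sold [LIFO — newest first]: 40 @ $20.10 + 60 @ $18.25 + 11 @ $14.40 = $2,057.40
Total COGS = $2,656.90 + $2,057.40 = $4,714.30
Ending inventory: 38 @ $12.75 + 75 @ $14.40 = $1,564.50

COGS = $4,714.30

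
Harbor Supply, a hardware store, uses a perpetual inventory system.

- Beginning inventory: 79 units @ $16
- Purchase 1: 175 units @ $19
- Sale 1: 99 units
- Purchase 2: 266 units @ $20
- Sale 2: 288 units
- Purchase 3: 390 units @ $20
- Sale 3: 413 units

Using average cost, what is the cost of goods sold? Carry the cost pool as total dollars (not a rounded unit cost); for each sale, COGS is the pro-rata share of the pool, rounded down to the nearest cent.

COGS = $15,528.90

After Beginning: 79 on hand, pool $1,264.00 (≈ $16.0000 each)
After Purchase 1: 254 on hand, pool $4,589.00 (≈ $18.0669 each)
Sale 1, sell 99: 99/254 × $4,589.00 → $1,788.62
After Purchase 2: 421 on hand, pool $8,120.38 (≈ $19.2883 each)
Sale 2, sell 288: 288/421 × $8,120.38 → $5,555.03
After Purchase 3: 523 on hand, pool $10,365.35 (≈ $19.8190 each)
Sale 3, sell 413: 413/523 × $10,365.35 → $8,185.25
Total COGS = $1,788.62 + $5,555.03 + $8,185.25 = $15,528.90
Ending inventory (cost pool remaining) = $2,180.10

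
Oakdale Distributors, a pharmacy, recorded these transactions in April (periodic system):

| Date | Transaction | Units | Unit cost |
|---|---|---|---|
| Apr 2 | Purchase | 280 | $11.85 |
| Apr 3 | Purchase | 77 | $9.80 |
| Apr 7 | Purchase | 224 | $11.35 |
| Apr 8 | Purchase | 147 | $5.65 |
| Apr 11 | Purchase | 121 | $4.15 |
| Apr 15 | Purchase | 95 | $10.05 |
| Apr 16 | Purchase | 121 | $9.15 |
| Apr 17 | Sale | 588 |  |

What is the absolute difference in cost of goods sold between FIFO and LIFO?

$2,079.55

FIFO COGS: 280 @ $11.85 + 77 @ $9.80 + 224 @ $11.35 + 7 @ $5.65 = $6,654.55
LIFO COGS: 121 @ $9.15 + 95 @ $10.05 + 121 @ $4.15 + 147 @ $5.65 + 104 @ $11.35 = $4,575.00
Difference = |$6,654.55 − $4,575.00| = $2,079.55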